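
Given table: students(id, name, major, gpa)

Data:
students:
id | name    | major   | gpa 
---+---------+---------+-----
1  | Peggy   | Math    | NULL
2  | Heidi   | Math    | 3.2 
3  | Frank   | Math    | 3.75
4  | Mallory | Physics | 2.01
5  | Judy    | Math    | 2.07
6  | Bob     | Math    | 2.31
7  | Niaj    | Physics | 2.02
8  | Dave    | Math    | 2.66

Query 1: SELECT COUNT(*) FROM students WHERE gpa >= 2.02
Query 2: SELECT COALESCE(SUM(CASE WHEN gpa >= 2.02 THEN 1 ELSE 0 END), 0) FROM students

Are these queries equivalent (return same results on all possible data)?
Yes, equivalent

Both queries return: [(6,)]

Reason: COUNT with WHERE vs conditional SUM (COALESCE handles empty-table NULL)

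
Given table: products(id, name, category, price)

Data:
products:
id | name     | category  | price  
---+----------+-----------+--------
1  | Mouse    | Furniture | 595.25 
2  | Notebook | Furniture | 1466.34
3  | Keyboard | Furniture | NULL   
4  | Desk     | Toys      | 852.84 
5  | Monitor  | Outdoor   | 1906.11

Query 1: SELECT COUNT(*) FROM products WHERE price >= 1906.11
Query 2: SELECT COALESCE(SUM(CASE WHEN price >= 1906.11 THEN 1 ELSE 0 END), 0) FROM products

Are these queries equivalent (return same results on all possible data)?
Yes, equivalent

Both queries return: [(1,)]

Reason: COUNT with WHERE vs conditional SUM (COALESCE handles empty-table NULL)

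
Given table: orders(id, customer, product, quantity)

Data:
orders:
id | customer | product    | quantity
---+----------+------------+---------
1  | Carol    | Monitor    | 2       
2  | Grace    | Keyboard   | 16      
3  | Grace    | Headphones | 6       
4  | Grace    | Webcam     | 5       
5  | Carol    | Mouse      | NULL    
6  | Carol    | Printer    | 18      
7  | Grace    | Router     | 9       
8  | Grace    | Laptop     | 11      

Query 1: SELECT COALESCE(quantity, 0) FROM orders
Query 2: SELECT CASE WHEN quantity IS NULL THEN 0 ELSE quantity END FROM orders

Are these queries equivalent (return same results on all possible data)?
Yes, equivalent

Both queries return: [(0,), (2,), (5,), (6,), (9,), (11,), (16,), (18,)]

Reason: COALESCE vs CASE for NULL handling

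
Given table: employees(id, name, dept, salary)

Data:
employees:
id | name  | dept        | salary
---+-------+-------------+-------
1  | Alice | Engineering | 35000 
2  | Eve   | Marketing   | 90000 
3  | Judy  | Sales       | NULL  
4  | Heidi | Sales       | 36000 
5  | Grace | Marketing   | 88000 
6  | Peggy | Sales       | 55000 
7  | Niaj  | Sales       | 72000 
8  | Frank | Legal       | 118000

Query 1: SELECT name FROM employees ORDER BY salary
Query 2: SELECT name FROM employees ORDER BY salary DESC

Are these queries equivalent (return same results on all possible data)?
No, not equivalent

Query 1 returns: [('Judy',), ('Alice',), ('Heidi',), ('Peggy',), ('Niaj',), ('Grace',), ('Eve',), ('Frank',)]
Query 2 returns: [('Frank',), ('Eve',), ('Grace',), ('Niaj',), ('Peggy',), ('Heidi',), ('Alice',), ('Judy',)]

Reason: ASC vs DESC gives opposite ordering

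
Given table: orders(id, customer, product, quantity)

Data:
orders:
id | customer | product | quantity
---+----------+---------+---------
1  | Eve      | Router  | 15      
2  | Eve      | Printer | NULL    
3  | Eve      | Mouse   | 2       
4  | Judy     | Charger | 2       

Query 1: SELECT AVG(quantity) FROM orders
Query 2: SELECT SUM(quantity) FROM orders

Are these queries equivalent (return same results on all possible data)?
No, not equivalent

Query 1 returns: [(6.333333333333333,)]
Query 2 returns: [(19,)]

Reason: AVG vs SUM give different aggregate values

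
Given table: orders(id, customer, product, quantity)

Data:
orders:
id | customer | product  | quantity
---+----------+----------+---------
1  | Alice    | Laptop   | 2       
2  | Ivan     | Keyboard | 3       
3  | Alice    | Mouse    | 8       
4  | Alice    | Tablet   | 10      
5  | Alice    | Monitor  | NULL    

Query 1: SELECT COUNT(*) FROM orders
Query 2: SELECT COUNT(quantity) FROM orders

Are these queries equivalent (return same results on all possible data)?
No, not equivalent

Query 1 returns: [(5,)]
Query 2 returns: [(4,)]

Reason: COUNT(*) includes NULLs, COUNT(column) excludes them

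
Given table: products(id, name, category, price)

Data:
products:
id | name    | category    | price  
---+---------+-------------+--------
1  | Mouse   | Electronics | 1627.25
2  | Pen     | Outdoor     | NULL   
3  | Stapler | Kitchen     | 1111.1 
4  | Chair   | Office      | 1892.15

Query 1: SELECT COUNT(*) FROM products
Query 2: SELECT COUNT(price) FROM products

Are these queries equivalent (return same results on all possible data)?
No, not equivalent

Query 1 returns: [(4,)]
Query 2 returns: [(3,)]

Reason: COUNT(*) includes NULLs, COUNT(column) excludes them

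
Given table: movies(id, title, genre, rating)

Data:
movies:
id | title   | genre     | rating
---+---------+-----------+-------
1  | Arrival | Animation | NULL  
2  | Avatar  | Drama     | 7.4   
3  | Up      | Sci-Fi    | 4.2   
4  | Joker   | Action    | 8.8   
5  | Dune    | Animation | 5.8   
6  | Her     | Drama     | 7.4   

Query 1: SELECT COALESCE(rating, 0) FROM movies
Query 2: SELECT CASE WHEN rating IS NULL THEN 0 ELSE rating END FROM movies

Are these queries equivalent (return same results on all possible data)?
Yes, equivalent

Both queries return: [(0,), (4.2,), (5.8,), (7.4,), (7.4,), (8.8,)]

Reason: COALESCE vs CASE for NULL handling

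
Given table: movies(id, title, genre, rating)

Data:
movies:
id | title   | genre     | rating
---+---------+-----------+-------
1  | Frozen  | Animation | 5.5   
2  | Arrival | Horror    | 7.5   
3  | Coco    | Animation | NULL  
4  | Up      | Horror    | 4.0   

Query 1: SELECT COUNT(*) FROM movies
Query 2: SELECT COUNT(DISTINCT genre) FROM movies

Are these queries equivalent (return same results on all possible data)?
No, not equivalent

Query 1 returns: [(4,)]
Query 2 returns: [(2,)]

Reason: COUNT(*) counts rows, COUNT(DISTINCT genre) counts unique genres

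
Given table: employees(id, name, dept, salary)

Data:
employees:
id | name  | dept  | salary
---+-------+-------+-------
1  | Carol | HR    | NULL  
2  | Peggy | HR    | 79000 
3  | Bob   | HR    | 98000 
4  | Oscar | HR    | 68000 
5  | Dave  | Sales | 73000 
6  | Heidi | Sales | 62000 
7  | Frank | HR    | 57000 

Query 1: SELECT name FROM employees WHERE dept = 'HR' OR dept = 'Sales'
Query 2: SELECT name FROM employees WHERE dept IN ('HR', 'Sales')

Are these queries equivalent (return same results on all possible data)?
Yes, equivalent

Both queries return: [('Bob',), ('Carol',), ('Dave',), ('Frank',), ('Heidi',), ('Oscar',), ('Peggy',)]

Reason: OR vs IN are equivalent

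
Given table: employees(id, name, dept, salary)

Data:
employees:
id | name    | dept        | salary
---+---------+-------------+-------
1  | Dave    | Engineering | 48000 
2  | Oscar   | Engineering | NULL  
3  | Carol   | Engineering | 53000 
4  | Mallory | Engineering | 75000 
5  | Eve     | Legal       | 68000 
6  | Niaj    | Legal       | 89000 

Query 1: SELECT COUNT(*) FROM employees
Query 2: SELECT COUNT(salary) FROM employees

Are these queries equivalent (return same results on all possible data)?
No, not equivalent

Query 1 returns: [(6,)]
Query 2 returns: [(5,)]

Reason: COUNT(*) includes NULLs, COUNT(column) excludes them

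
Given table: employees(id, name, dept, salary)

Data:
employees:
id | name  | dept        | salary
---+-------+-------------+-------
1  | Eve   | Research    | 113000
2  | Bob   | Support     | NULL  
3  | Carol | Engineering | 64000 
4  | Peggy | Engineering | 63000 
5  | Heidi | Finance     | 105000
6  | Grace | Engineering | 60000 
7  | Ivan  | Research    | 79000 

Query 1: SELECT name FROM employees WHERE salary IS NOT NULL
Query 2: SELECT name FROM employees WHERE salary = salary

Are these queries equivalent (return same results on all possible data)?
Yes, equivalent

Both queries return: [('Carol',), ('Eve',), ('Grace',), ('Heidi',), ('Ivan',), ('Peggy',)]

Reason: IS NOT NULL vs self-equality (both exclude NULLs)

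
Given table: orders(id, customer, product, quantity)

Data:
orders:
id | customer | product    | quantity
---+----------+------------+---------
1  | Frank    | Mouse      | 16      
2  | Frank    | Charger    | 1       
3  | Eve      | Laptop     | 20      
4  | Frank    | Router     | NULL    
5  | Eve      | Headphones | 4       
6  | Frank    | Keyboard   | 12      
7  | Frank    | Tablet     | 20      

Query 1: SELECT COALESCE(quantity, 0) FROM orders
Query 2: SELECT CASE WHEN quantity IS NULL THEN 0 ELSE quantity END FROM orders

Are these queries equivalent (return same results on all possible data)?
Yes, equivalent

Both queries return: [(0,), (1,), (4,), (12,), (16,), (20,), (20,)]

Reason: COALESCE vs CASE for NULL handling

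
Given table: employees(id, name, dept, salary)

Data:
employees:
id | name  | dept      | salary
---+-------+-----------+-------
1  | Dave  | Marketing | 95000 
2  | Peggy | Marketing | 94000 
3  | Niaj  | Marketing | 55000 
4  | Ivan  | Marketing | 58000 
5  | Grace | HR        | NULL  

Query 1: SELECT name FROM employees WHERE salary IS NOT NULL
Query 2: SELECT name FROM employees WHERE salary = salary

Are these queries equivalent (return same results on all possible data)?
Yes, equivalent

Both queries return: [('Dave',), ('Ivan',), ('Niaj',), ('Peggy',)]

Reason: IS NOT NULL vs self-equality (both exclude NULLs)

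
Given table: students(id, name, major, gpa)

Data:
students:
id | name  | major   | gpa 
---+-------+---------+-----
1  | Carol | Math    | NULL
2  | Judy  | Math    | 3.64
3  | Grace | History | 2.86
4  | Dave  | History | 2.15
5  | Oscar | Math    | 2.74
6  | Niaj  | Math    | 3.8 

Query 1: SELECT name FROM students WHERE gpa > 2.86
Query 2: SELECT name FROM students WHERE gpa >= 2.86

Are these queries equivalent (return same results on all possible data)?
No, not equivalent

Query 1 returns: [('Judy',), ('Niaj',)]
Query 2 returns: [('Judy',), ('Grace',), ('Niaj',)]

Reason: > vs >= gives different results when gpa = 2.86 exists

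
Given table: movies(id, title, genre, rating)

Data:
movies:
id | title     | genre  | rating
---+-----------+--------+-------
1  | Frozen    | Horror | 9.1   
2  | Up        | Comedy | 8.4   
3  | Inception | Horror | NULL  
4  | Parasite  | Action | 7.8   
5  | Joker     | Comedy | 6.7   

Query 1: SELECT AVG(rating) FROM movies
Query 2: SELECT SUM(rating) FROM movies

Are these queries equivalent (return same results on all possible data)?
No, not equivalent

Query 1 returns: [(8.0,)]
Query 2 returns: [(32.0,)]

Reason: AVG vs SUM give different aggregate values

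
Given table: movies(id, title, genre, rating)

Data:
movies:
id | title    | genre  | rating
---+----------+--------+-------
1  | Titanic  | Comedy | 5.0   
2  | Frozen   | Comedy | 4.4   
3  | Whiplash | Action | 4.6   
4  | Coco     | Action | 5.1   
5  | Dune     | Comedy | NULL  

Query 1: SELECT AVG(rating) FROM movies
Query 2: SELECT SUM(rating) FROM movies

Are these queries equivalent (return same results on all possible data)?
No, not equivalent

Query 1 returns: [(4.775,)]
Query 2 returns: [(19.1,)]

Reason: AVG vs SUM give different aggregate values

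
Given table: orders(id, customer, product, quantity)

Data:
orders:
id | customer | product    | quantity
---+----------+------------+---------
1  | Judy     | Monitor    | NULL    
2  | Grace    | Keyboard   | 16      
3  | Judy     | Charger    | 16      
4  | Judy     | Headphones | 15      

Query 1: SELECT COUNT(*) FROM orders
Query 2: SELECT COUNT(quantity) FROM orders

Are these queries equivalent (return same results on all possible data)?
No, not equivalent

Query 1 returns: [(4,)]
Query 2 returns: [(3,)]

Reason: COUNT(*) includes NULLs, COUNT(column) excludes them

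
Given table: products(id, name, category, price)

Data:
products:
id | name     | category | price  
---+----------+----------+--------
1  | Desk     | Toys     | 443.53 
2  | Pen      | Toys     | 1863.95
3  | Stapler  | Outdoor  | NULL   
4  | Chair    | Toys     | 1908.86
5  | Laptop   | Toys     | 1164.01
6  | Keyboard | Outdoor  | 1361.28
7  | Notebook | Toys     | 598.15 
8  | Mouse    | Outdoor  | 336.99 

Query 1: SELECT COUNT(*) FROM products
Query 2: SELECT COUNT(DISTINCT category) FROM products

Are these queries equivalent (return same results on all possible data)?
No, not equivalent

Query 1 returns: [(8,)]
Query 2 returns: [(2,)]

Reason: COUNT(*) counts rows, COUNT(DISTINCT category) counts unique categorys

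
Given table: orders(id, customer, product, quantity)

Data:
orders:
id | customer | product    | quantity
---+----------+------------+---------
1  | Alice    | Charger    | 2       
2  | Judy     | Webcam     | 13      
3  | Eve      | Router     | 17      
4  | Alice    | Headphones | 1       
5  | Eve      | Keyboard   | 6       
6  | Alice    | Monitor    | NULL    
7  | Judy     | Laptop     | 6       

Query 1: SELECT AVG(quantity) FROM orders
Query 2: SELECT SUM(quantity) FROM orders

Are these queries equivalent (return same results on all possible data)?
No, not equivalent

Query 1 returns: [(7.5,)]
Query 2 returns: [(45,)]

Reason: AVG vs SUM give different aggregate values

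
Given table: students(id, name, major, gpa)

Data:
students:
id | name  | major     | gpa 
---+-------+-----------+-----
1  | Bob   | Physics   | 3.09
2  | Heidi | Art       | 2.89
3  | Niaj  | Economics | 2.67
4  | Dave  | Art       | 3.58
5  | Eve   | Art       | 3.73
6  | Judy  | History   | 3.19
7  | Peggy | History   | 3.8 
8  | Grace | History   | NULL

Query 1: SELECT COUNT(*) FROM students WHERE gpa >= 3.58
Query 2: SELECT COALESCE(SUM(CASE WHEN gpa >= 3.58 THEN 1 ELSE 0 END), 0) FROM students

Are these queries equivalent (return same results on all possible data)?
Yes, equivalent

Both queries return: [(3,)]

Reason: COUNT with WHERE vs conditional SUM (COALESCE handles empty-table NULL)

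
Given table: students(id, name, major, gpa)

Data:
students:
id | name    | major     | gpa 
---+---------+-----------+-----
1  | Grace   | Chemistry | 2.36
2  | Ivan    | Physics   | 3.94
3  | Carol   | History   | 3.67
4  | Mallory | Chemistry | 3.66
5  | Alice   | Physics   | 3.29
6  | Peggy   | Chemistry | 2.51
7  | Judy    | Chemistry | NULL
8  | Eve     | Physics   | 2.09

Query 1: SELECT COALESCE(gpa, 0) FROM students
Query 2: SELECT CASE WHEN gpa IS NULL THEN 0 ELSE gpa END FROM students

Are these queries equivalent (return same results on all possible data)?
Yes, equivalent

Both queries return: [(0,), (2.09,), (2.36,), (2.51,), (3.29,), (3.66,), (3.67,), (3.94,)]

Reason: COALESCE vs CASE for NULL handling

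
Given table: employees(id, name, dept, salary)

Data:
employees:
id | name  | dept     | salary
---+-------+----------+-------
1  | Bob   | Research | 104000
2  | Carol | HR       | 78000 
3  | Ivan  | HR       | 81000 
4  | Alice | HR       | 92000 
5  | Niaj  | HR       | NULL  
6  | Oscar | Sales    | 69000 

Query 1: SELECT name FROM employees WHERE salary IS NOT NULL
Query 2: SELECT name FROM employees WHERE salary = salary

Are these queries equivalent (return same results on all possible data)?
Yes, equivalent

Both queries return: [('Alice',), ('Bob',), ('Carol',), ('Ivan',), ('Oscar',)]

Reason: IS NOT NULL vs self-equality (both exclude NULLs)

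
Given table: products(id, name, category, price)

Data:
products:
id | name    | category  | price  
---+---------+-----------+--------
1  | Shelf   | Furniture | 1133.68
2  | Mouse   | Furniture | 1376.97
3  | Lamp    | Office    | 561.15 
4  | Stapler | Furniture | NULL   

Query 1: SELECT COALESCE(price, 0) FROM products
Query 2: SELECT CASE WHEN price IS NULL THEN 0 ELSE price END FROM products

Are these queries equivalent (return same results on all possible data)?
Yes, equivalent

Both queries return: [(0,), (561.15,), (1133.68,), (1376.97,)]

Reason: COALESCE vs CASE for NULL handling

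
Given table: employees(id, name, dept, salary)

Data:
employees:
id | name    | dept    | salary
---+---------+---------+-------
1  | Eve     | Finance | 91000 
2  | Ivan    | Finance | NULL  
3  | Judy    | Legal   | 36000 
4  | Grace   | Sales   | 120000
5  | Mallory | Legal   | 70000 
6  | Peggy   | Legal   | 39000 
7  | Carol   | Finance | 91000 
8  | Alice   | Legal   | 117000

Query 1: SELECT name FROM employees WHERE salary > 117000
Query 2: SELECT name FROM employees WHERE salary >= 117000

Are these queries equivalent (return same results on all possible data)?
No, not equivalent

Query 1 returns: [('Grace',)]
Query 2 returns: [('Grace',), ('Alice',)]

Reason: > vs >= gives different results when salary = 117000 exists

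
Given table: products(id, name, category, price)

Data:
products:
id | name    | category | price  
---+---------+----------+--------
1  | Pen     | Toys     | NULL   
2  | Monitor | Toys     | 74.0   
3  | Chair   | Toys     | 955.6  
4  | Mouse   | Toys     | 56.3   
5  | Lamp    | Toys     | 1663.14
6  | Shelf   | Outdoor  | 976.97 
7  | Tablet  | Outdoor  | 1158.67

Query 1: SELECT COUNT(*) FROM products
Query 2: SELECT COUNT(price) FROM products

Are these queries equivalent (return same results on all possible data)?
No, not equivalent

Query 1 returns: [(7,)]
Query 2 returns: [(6,)]

Reason: COUNT(*) includes NULLs, COUNT(column) excludes them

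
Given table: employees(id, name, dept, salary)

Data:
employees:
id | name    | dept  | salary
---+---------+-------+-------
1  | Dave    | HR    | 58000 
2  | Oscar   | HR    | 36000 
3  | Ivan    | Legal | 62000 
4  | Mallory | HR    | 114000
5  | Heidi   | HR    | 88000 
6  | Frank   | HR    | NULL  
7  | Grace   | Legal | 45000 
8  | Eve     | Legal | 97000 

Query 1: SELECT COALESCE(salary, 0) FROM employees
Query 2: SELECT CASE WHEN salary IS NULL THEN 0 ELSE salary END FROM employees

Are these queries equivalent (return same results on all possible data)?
Yes, equivalent

Both queries return: [(0,), (36000,), (45000,), (58000,), (62000,), (88000,), (97000,), (114000,)]

Reason: COALESCE vs CASE for NULL handling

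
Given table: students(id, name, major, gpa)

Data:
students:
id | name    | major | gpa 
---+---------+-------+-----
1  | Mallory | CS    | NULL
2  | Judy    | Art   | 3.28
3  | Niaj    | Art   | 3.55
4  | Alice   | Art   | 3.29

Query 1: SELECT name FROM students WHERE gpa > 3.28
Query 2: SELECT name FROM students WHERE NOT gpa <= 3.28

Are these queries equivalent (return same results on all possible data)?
Yes, equivalent

Both queries return: [('Alice',), ('Niaj',)]

Reason: Both filter gpa > 3.28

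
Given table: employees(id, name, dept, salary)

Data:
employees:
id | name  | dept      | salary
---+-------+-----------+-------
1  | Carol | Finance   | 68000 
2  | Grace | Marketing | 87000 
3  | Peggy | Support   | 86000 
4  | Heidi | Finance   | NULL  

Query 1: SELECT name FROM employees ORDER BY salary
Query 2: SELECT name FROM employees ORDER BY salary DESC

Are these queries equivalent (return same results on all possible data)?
No, not equivalent

Query 1 returns: [('Heidi',), ('Carol',), ('Peggy',), ('Grace',)]
Query 2 returns: [('Grace',), ('Peggy',), ('Carol',), ('Heidi',)]

Reason: ASC vs DESC gives opposite ordering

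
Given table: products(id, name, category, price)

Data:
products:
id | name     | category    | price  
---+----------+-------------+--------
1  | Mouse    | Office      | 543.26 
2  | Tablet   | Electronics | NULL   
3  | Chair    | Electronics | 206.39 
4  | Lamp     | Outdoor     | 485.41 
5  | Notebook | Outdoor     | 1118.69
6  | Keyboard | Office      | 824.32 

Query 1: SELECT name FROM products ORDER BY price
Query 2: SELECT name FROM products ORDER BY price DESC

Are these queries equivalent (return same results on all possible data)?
No, not equivalent

Query 1 returns: [('Tablet',), ('Chair',), ('Lamp',), ('Mouse',), ('Keyboard',), ('Notebook',)]
Query 2 returns: [('Notebook',), ('Keyboard',), ('Mouse',), ('Lamp',), ('Chair',), ('Tablet',)]

Reason: ASC vs DESC gives opposite ordering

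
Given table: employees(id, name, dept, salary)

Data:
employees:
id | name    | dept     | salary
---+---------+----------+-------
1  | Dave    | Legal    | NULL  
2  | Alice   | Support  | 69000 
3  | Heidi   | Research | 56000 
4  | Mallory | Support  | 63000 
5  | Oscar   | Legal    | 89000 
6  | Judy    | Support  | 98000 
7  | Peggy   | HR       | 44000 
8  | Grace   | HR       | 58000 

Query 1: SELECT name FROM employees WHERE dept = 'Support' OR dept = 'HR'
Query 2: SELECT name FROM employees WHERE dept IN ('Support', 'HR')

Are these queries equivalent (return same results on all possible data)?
Yes, equivalent

Both queries return: [('Alice',), ('Grace',), ('Judy',), ('Mallory',), ('Peggy',)]

Reason: OR vs IN are equivalent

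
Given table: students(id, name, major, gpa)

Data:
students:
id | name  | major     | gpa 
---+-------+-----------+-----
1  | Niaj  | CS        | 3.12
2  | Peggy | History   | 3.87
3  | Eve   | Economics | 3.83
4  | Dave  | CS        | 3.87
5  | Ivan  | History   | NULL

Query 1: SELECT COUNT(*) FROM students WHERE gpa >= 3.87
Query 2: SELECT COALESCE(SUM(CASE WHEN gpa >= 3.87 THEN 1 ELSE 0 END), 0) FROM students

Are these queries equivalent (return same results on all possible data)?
Yes, equivalent

Both queries return: [(2,)]

Reason: COUNT with WHERE vs conditional SUM (COALESCE handles empty-table NULL)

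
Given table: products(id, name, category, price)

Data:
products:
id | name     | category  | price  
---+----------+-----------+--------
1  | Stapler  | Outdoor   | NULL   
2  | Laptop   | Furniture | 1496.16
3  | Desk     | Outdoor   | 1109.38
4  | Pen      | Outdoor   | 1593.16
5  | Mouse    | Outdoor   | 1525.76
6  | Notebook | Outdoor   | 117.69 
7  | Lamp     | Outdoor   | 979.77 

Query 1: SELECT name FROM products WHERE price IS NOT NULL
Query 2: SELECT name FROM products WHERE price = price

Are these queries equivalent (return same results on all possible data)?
Yes, equivalent

Both queries return: [('Desk',), ('Lamp',), ('Laptop',), ('Mouse',), ('Notebook',), ('Pen',)]

Reason: IS NOT NULL vs self-equality (both exclude NULLs)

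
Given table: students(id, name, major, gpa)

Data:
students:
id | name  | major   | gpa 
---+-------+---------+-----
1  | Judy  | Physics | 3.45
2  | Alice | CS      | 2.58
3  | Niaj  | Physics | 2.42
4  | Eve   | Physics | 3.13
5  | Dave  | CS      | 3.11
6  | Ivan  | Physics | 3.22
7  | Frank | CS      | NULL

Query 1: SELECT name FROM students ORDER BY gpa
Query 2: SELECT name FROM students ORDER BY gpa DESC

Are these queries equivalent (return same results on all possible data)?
No, not equivalent

Query 1 returns: [('Frank',), ('Niaj',), ('Alice',), ('Dave',), ('Eve',), ('Ivan',), ('Judy',)]
Query 2 returns: [('Judy',), ('Ivan',), ('Eve',), ('Dave',), ('Alice',), ('Niaj',), ('Frank',)]

Reason: ASC vs DESC gives opposite ordering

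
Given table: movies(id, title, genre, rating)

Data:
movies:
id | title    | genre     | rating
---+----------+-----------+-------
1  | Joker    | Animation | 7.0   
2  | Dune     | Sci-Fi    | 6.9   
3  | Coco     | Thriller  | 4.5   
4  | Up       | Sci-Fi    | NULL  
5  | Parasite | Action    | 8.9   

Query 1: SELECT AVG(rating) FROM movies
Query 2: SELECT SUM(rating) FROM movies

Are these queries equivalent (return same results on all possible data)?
No, not equivalent

Query 1 returns: [(6.825,)]
Query 2 returns: [(27.3,)]

Reason: AVG vs SUM give different aggregate values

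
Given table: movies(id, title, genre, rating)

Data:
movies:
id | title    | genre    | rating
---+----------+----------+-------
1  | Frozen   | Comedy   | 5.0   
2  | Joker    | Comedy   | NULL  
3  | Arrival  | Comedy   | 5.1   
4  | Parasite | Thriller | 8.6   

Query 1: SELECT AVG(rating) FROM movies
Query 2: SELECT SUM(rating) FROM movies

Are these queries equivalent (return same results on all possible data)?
No, not equivalent

Query 1 returns: [(6.233333333333333,)]
Query 2 returns: [(18.7,)]

Reason: AVG vs SUM give different aggregate values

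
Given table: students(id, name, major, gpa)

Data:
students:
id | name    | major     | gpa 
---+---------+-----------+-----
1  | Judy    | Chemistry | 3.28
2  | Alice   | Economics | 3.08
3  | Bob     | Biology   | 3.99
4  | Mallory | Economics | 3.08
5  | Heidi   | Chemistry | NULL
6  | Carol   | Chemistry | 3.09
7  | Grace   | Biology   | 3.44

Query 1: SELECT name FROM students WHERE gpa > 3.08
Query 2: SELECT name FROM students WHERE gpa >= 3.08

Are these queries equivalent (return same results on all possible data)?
No, not equivalent

Query 1 returns: [('Judy',), ('Bob',), ('Carol',), ('Grace',)]
Query 2 returns: [('Judy',), ('Alice',), ('Bob',), ('Mallory',), ('Carol',), ('Grace',)]

Reason: > vs >= gives different results when gpa = 3.08 exists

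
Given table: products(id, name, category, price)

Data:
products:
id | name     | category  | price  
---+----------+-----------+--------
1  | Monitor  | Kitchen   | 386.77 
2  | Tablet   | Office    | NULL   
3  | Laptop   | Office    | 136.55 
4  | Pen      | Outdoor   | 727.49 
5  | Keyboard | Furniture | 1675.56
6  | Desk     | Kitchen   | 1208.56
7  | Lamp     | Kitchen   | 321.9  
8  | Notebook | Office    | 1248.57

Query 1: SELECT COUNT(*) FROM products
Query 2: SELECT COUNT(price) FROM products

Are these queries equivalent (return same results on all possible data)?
No, not equivalent

Query 1 returns: [(8,)]
Query 2 returns: [(7,)]

Reason: COUNT(*) includes NULLs, COUNT(column) excludes them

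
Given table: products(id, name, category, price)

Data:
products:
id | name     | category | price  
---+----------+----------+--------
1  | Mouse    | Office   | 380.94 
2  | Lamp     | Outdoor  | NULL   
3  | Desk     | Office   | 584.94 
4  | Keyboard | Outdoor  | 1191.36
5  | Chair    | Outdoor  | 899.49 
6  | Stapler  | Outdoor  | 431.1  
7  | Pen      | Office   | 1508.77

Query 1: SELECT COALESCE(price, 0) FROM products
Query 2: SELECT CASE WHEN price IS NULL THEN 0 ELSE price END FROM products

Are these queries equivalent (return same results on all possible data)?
Yes, equivalent

Both queries return: [(0,), (380.94,), (431.1,), (584.94,), (899.49,), (1191.36,), (1508.77,)]

Reason: COALESCE vs CASE for NULL handling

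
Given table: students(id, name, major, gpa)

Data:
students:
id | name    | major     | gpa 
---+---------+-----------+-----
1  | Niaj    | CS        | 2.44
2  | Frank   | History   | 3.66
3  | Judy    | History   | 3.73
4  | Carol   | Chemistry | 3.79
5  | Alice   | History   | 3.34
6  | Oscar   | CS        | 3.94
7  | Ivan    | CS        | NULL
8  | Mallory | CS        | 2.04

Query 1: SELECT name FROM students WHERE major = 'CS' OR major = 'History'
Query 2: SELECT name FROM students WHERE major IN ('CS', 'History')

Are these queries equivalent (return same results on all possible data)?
Yes, equivalent

Both queries return: [('Alice',), ('Frank',), ('Ivan',), ('Judy',), ('Mallory',), ('Niaj',), ('Oscar',)]

Reason: OR vs IN are equivalent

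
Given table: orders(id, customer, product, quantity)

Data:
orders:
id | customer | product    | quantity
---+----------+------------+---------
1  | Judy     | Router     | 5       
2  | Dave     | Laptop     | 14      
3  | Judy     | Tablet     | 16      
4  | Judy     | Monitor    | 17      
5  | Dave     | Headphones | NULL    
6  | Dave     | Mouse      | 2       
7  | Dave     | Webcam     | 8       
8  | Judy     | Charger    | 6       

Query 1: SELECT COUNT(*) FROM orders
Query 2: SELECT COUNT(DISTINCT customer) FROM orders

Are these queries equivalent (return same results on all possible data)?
No, not equivalent

Query 1 returns: [(8,)]
Query 2 returns: [(2,)]

Reason: COUNT(*) counts rows, COUNT(DISTINCT customer) counts unique customers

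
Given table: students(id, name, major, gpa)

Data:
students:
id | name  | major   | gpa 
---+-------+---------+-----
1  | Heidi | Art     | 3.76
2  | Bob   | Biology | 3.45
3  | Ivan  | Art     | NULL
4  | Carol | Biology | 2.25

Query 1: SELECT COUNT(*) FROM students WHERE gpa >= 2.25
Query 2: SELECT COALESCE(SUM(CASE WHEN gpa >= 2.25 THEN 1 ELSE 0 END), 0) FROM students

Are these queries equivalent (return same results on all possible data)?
Yes, equivalent

Both queries return: [(3,)]

Reason: COUNT with WHERE vs conditional SUM (COALESCE handles empty-table NULL)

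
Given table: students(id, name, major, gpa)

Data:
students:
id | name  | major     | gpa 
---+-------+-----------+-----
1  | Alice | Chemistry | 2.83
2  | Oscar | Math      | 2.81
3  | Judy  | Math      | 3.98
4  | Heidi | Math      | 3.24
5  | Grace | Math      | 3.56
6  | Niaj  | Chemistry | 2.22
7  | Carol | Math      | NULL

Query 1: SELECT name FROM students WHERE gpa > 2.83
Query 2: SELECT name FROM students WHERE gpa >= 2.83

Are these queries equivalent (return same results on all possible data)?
No, not equivalent

Query 1 returns: [('Judy',), ('Heidi',), ('Grace',)]
Query 2 returns: [('Alice',), ('Judy',), ('Heidi',), ('Grace',)]

Reason: > vs >= gives different results when gpa = 2.83 exists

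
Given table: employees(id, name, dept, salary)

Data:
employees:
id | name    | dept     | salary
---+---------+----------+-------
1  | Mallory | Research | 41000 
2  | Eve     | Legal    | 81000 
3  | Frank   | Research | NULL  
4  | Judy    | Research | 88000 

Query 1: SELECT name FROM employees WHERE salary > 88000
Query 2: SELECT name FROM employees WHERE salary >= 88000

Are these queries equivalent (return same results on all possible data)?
No, not equivalent

Query 1 returns: []
Query 2 returns: [('Judy',)]

Reason: > vs >= gives different results when salary = 88000 exists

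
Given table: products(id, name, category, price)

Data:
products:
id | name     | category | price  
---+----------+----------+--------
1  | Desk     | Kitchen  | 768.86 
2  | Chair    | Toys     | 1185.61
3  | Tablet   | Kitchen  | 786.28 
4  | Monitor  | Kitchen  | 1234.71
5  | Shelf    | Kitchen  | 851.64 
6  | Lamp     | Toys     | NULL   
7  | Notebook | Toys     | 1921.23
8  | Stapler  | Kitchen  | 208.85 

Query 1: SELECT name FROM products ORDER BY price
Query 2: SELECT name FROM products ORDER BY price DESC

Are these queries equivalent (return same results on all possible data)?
No, not equivalent

Query 1 returns: [('Lamp',), ('Stapler',), ('Desk',), ('Tablet',), ('Shelf',), ('Chair',), ('Monitor',), ('Notebook',)]
Query 2 returns: [('Notebook',), ('Monitor',), ('Chair',), ('Shelf',), ('Tablet',), ('Desk',), ('Stapler',), ('Lamp',)]

Reason: ASC vs DESC gives opposite ordering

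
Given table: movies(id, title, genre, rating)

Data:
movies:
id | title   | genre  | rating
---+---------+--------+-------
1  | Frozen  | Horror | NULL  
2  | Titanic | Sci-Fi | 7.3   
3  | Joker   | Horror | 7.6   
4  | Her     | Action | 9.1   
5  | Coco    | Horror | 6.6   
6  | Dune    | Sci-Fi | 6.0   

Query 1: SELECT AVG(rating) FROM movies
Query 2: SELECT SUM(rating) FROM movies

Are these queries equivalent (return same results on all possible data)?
No, not equivalent

Query 1 returns: [(7.32,)]
Query 2 returns: [(36.6,)]

Reason: AVG vs SUM give different aggregate values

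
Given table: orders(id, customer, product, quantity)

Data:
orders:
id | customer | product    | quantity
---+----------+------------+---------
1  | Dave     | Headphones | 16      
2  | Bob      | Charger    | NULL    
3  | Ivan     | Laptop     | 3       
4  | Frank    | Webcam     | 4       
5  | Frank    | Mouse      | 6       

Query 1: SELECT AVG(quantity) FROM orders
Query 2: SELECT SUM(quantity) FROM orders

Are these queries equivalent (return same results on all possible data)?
No, not equivalent

Query 1 returns: [(7.25,)]
Query 2 returns: [(29,)]

Reason: AVG vs SUM give different aggregate values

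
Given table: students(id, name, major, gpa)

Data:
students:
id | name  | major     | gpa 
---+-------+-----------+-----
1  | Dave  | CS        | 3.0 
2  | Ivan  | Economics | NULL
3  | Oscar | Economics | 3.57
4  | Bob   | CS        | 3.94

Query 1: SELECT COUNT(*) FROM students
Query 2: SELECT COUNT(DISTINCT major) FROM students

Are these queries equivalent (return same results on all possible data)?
No, not equivalent

Query 1 returns: [(4,)]
Query 2 returns: [(2,)]

Reason: COUNT(*) counts rows, COUNT(DISTINCT major) counts unique majors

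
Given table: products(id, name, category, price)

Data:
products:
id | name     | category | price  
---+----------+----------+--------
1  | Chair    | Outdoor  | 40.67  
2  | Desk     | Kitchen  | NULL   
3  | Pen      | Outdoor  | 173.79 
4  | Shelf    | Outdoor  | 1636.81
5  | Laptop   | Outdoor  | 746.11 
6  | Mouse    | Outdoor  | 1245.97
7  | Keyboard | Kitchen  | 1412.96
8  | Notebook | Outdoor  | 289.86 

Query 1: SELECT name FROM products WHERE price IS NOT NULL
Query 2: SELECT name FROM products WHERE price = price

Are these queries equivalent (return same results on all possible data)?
Yes, equivalent

Both queries return: [('Chair',), ('Keyboard',), ('Laptop',), ('Mouse',), ('Notebook',), ('Pen',), ('Shelf',)]

Reason: IS NOT NULL vs self-equality (both exclude NULLs)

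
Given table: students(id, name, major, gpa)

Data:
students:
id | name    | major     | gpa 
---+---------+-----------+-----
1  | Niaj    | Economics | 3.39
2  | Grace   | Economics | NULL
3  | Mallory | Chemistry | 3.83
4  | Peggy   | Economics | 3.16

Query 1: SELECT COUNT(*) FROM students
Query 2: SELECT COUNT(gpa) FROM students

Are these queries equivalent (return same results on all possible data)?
No, not equivalent

Query 1 returns: [(4,)]
Query 2 returns: [(3,)]

Reason: COUNT(*) includes NULLs, COUNT(column) excludes them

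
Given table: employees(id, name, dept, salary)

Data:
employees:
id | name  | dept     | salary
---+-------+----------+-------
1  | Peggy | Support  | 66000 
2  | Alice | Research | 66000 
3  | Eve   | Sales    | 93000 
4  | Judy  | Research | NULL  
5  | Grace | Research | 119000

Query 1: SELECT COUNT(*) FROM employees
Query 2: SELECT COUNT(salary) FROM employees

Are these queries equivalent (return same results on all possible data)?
No, not equivalent

Query 1 returns: [(5,)]
Query 2 returns: [(4,)]

Reason: COUNT(*) includes NULLs, COUNT(column) excludes them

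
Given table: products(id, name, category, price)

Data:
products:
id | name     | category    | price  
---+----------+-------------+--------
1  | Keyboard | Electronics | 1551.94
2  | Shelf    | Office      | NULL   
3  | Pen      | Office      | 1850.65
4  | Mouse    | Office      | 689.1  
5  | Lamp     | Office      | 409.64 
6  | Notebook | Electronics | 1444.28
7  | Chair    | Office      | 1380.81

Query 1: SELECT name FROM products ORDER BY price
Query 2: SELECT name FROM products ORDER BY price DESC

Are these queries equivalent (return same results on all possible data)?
No, not equivalent

Query 1 returns: [('Shelf',), ('Lamp',), ('Mouse',), ('Chair',), ('Notebook',), ('Keyboard',), ('Pen',)]
Query 2 returns: [('Pen',), ('Keyboard',), ('Notebook',), ('Chair',), ('Mouse',), ('Lamp',), ('Shelf',)]

Reason: ASC vs DESC gives opposite ordering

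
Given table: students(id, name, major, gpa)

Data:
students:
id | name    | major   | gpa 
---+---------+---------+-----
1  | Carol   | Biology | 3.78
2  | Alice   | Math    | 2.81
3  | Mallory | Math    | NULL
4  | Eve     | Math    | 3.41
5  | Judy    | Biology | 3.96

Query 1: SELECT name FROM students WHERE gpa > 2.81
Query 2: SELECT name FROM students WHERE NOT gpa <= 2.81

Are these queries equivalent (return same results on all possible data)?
Yes, equivalent

Both queries return: [('Carol',), ('Eve',), ('Judy',)]

Reason: Both filter gpa > 2.81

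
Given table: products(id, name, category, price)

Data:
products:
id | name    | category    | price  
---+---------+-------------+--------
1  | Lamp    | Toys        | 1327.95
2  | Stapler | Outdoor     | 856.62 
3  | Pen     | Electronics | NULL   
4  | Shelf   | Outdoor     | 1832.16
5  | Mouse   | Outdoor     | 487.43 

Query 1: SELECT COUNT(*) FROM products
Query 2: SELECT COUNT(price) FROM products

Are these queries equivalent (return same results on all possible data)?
No, not equivalent

Query 1 returns: [(5,)]
Query 2 returns: [(4,)]

Reason: COUNT(*) includes NULLs, COUNT(column) excludes them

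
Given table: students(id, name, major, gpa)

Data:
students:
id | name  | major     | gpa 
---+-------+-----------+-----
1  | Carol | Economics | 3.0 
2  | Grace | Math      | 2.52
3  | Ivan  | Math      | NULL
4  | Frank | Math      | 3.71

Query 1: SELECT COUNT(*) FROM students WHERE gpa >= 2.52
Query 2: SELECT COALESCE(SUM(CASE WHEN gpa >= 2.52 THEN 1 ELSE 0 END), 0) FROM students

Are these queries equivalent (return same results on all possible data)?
Yes, equivalent

Both queries return: [(3,)]

Reason: COUNT with WHERE vs conditional SUM (COALESCE handles empty-table NULL)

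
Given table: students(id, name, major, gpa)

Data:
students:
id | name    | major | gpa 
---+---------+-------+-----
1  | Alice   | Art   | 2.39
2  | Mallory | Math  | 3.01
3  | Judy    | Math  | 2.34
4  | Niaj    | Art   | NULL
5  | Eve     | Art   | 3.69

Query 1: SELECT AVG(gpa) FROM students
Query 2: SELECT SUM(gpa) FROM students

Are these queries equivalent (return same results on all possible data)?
No, not equivalent

Query 1 returns: [(2.8575,)]
Query 2 returns: [(11.43,)]

Reason: AVG vs SUM give different aggregate values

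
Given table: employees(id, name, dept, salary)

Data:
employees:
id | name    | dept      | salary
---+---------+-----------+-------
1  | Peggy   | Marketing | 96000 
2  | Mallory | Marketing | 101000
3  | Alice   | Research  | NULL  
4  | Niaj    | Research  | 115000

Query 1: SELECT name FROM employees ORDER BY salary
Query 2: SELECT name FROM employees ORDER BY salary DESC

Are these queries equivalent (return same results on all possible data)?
No, not equivalent

Query 1 returns: [('Alice',), ('Peggy',), ('Mallory',), ('Niaj',)]
Query 2 returns: [('Niaj',), ('Mallory',), ('Peggy',), ('Alice',)]

Reason: ASC vs DESC gives opposite ordering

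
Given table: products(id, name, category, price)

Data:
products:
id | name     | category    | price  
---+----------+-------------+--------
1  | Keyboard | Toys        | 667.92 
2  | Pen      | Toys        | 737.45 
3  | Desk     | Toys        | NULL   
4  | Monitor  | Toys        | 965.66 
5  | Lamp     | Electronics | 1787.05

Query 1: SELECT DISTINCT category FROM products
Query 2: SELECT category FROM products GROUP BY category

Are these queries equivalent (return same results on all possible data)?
Yes, equivalent

Both queries return: [('Electronics',), ('Toys',)]

Reason: Both get unique categorys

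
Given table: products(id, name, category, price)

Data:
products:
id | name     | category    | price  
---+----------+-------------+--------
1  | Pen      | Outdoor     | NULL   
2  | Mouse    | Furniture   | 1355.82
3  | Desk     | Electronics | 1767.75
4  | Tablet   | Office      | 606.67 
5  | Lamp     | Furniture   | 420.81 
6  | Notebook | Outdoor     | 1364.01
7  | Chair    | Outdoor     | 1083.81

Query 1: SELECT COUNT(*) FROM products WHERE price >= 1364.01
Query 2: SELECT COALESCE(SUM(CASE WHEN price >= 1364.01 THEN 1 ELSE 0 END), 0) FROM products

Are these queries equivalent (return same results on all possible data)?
Yes, equivalent

Both queries return: [(2,)]

Reason: COUNT with WHERE vs conditional SUM (COALESCE handles empty-table NULL)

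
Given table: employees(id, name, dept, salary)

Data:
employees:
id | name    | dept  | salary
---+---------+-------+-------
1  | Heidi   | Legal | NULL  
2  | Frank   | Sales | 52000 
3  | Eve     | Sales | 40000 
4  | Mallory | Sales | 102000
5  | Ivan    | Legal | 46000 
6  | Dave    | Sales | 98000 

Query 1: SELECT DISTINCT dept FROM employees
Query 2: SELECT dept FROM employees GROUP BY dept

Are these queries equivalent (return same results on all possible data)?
Yes, equivalent

Both queries return: [('Legal',), ('Sales',)]

Reason: Both get unique depts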